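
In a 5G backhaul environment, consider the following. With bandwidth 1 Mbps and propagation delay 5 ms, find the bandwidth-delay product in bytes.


Given: bandwidth = 1 Mbps, delay = 5 ms
BDP in bits = 1 * 10^6 * 5 / 1000
BDP in bits = 5000
BDP in bytes = 5000 / 8 = 625

625


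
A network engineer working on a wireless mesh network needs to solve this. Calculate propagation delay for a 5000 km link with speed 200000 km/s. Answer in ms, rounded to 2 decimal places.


Given: distance = 5000 km, speed = 200000 km/s
Delay = distance / speed = 5000 / 200000 seconds
Delay in ms = 5000 * 1000 / 200000
Delay = 25.0000 ms
Rounded to 2 dp = 25.00 ms

25.00


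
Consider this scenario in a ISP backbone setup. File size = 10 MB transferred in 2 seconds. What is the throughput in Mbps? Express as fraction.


Given: file = 10 MB, time = 2 s
File in Mb = 10 * 8 = 80 Mb
Throughput = 80 / 2 Mbps
Throughput = 40 Mbps

40


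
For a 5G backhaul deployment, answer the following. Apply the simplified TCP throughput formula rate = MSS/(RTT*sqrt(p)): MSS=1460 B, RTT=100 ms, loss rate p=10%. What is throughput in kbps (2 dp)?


Given: MSS = 1460 bytes, RTT = 100 ms, loss = 10%
RTT in seconds = 100 / 1000 = 0.1
Loss rate = 10% = 0.1
sqrt(loss) = sqrt(0.1) = 0.316227766017
Throughput (bytes/s) = 1460 / (0.1 * 0.316227766017) = 46169.2538
Throughput (kbps) = 46169.2538 * 8 / 1000 = 369.354031 -> 369.35 kbps (2 dp)

369.35


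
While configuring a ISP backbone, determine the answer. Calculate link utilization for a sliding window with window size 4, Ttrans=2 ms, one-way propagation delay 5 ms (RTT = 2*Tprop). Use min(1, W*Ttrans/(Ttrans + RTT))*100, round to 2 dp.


Given: W = 4, Ttrans = 2 ms, RTT = 10 ms (= 2 * Tprop, Tprop = 5 ms)
Cycle time = Ttrans + RTT = 2 + 10 = 12 ms (first packet sent until its ACK returns)
W * Ttrans = 4 * 2 = 8 ms of sending per cycle
W * Ttrans / (Ttrans + RTT) = 8 / 12 = 0.666667
U = min(1, 0.666667) = 0.666667
U% = 66.67%

66.67


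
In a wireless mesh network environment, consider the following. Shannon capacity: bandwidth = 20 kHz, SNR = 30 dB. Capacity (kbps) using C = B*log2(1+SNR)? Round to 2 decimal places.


Given: B = 20 kHz, SNR = 30 dB
SNR linear = 10^(30/10) = 1000
1 + SNR = 1001
log2(1001) = 9.9672262588
C = 20 * 1000 * 9.9672262588 = 199344.5252 bps
C = 199.344525 kbps -> 199.34 kbps (2 dp)

199.34


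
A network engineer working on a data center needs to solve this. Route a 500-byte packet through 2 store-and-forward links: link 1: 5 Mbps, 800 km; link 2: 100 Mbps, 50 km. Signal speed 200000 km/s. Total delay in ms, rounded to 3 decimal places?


Packet = 500 bytes = 4000 bits. Store-and-forward: sum (t_trans + t_prop) per link.
Link 1: t_trans = 4000/(5*10^6) s = 0.8000 ms; t_prop = 800/200000 s = 4.0000 ms; subtotal = 4.8000 ms
Link 2: t_trans = 4000/(100*10^6) s = 0.0400 ms; t_prop = 50/200000 s = 0.2500 ms; subtotal = 0.2900 ms
End-to-end = 4.8000 + 0.2900 = 5.0900 ms -> 5.090 ms (3 dp)

5.090


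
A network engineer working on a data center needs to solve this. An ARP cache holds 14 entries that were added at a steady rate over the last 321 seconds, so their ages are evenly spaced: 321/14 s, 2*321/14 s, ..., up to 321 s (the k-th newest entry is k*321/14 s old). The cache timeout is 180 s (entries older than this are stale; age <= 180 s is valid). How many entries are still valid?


Ages are k * 321/14 s for k = 1..14 (spacing = 22.9286 s).
Entry k is valid iff k * 321/14 <= 180 iff k <= 14 * 180 / 321 = 7.8505
n_valid = floor(7.8505) = 7
(n_stale = 14 - 7 = 7)

7


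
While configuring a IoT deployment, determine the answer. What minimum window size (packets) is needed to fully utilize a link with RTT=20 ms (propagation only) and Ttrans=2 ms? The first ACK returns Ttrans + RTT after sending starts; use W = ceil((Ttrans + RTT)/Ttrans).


Given: Ttrans = 2 ms, RTT = 20 ms (= 2 * Tprop, Tprop = 10 ms)
Time until first ACK returns = Ttrans + RTT = 2 + 20 = 22 ms
Need W * Ttrans >= Ttrans + RTT  ->  W >= (Ttrans + RTT) / Ttrans
(Ttrans + RTT) / Ttrans = 22 / 2 = 11
W_min = ceil(11) = 11

11


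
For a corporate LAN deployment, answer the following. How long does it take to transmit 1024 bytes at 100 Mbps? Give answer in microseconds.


Given: packet = 1024 bytes, bandwidth = 100 Mbps
Packet in bits = 1024 * 8 = 8192 bits
Bandwidth = 100 * 10^6 = 100000000 bps
Time = 8192 / 100000000 seconds
Time in us = 8192 * 10^6 / 100000000 = 81.92

81.92


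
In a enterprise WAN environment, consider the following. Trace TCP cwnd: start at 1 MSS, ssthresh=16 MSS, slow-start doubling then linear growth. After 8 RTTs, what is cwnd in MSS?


RTT 0: cwnd = 1 MSS (initial)
RTT 1: cwnd = 2 MSS (slow start, doubled)
RTT 2: cwnd = 4 MSS (slow start, doubled)
RTT 3: cwnd = 8 MSS (slow start, doubled)
RTT 4: cwnd = 16 MSS (slow start, doubled)
RTT 5: cwnd = 17 MSS (congestion avoidance, +1)
RTT 6: cwnd = 18 MSS (congestion avoidance, +1)
RTT 7: cwnd = 19 MSS (congestion avoidance, +1)
RTT 8: cwnd = 20 MSS (congestion avoidance, +1)

20


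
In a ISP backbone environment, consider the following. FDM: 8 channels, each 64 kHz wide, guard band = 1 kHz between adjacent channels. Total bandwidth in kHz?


Given: 8 channels, 64 kHz each, guard = 1 kHz
Channel bandwidth = 8 * 64 = 512 kHz
Guard bands = 7 gaps * 1 kHz = 7 kHz
Total = 512 + 7 = 519 kHz

519


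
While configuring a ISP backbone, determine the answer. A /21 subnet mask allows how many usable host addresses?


Given: subnet mask /21
Host bits = 32 - 21 = 11
Total addresses = 2^11 = 2048
Usable hosts = 2048 - 2 (network + broadcast) = 2046

2046


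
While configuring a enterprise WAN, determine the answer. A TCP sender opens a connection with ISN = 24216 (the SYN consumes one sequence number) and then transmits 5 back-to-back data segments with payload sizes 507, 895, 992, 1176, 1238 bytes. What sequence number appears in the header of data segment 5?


The SYN occupies sequence number ISN = 24216, so the first data byte is ISN + 1 = 24217.
SEQ of data segment i = (ISN + 1) + sum of payload sizes of segments 1..i-1.
Segment 1: SEQ = 24217, payload = 507 bytes
Segment 2: SEQ = 24724, payload = 895 bytes
Segment 3: SEQ = 25619, payload = 992 bytes
Segment 4: SEQ = 26611, payload = 1176 bytes
Segment 5: SEQ = 27787, payload = 1238 bytes
SEQ of segment 5 = 24217 + 507 + 895 + 992 + 1176 = 27787

27787


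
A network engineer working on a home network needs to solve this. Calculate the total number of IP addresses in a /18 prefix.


Given: CIDR prefix /18
Host bits = 32 - 18 = 14
Total addresses = 2^14 = 16384

16384


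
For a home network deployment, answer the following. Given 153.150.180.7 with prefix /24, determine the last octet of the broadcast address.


Given: IP = 153.150.180.7, prefix = /24
Host bits = 32 - 24 = 8
Network last octet = 7 AND mask = 0
Host part size = 2^8 - 1 = 255
Broadcast last octet = 0 OR 255 = 255

255


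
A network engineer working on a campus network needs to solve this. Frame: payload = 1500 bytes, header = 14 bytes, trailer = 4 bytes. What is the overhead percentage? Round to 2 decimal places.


Given: payload = 1500 B, header = 14 B, trailer = 4 B
Overhead bytes = header + trailer = 14 + 4 = 18
Total frame = payload + overhead = 1500 + 18 = 1518
Overhead % = 18 / 1518 * 100 = 1.1858% -> 1.19% (2 dp)

1.19


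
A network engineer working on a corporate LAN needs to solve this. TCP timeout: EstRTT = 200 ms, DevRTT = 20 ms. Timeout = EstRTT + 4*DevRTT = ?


Given: EstRTT = 200 ms, DevRTT = 20 ms
Timeout = EstRTT + 4 * DevRTT
4 * DevRTT = 4 * 20 = 80
Timeout = 200 + 80 = 280 ms

280


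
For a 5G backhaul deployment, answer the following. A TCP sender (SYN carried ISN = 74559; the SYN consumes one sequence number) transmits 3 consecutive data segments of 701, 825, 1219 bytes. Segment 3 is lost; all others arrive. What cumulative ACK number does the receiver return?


SYN uses sequence number 74559; first data byte = ISN + 1 = 74560.
Segment 1: SEQ = 74560, len = 701 B, covers [74560, 75260]
Segment 2: SEQ = 75261, len = 825 B, covers [75261, 76085]
Segment 3: SEQ = 76086, len = 1219 B, covers [76086, 77304] [LOST]
In-order data received: bytes [74560, 76085] (segments 1..2).
Segment 3 missing -> gap begins at byte 76086.
Cumulative ACK = next expected in-order byte = 74560 + 701 + 825 = 76086

76086


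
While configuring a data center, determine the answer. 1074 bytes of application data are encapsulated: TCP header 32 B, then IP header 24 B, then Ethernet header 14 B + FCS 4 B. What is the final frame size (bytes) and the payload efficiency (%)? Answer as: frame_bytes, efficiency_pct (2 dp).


TCP segment = 1074 + 32 = 1106 B
IP packet = 1106 + 24 = 1130 B
Ethernet frame = 1130 + 14 + 4 = 1148 B
Efficiency = app / frame = 1074 / 1148 = 0.935540 = 93.5540% -> 93.55% (2 dp)

1148, 93.55


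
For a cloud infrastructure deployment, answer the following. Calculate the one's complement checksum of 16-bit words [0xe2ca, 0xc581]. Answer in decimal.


Given words: [0xe2ca, 0xc581]
Step 1: Sum all words
Raw sum = 58058 + 50561 = 108619
Step 2: Fold carry: (43083 + 1) = 43084
One's complement = ~43084 & 0xFFFF = 22451

22451


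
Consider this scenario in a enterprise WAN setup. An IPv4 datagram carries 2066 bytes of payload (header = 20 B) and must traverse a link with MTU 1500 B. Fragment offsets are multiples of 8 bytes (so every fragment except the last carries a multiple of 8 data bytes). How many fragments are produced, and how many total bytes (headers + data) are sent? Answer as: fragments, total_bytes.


Max data per non-final fragment = floor((MTU - header)/8)*8 = floor((1500 - 20)/8)*8 = floor(1480/8)*8 = 1480 B
Final fragment needs no 8-byte alignment: it can carry up to MTU - header = 1480 B
Non-final fragments needed = ceil((payload - 1480) / 1480) = ceil(586/1480) = ceil(0.3959) = 1
Number of fragments = 1 + 1 = 2
Fragment sizes (data): 1 * 1480 B + 586 B (last, 586 <= 1480 OK)
Total bytes sent = payload + n_frags * header = 2066 + 2*20 = 2066 + 40 = 2106 B

2, 2106


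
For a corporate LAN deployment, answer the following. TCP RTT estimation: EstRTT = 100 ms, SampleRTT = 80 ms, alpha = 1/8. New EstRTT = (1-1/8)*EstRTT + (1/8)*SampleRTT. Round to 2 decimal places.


Given: EstRTT = 100 ms, SampleRTT = 80 ms, alpha = 1/8
New EstRTT = (1 - alpha) * EstRTT + alpha * SampleRTT
(7/8) * 100 = 87.5
(1/8) * 80 = 10
New EstRTT = 87.5 + 10 = 97.5 ms -> 97.50 ms (2 dp)

97.50


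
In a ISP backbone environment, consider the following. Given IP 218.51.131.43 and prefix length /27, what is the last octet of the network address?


Given: IP = 218.51.131.43, prefix = /27
Subnet mask = 255.255.255.224
Last octet of IP: 43
Last octet of mask: 224
Network last octet = 43 AND 224 = 32

32


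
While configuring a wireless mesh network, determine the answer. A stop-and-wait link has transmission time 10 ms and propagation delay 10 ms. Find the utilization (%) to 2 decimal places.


Given: Ttrans = 10 ms, Tprop = 10 ms
RTT = 2 * Tprop = 2 * 10 = 20 ms
U = Ttrans / (Ttrans + RTT)
U = 10 / (10 + 20)
U = 10 / 30 = 0.333333
U% = 33.33%

33.33


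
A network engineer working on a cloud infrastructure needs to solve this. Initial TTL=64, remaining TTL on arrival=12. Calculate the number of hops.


Given: initial TTL = 64, received TTL = 12
Hops = initial TTL - received TTL
Hops = 64 - 12 = 52

52


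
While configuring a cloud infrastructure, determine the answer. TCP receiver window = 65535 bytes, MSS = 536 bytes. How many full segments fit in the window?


Given: RWND = 65535 bytes, MSS = 536 bytes
Full segments = floor(RWND / MSS)
Full segments = floor(65535 / 536)
Full segments = floor(122.2668) = 122

122


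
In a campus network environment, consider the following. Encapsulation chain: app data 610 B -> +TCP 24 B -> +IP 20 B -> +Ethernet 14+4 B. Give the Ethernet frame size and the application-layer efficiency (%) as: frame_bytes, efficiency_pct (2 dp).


TCP segment = 610 + 24 = 634 B
IP packet = 634 + 20 = 654 B
Ethernet frame = 654 + 14 + 4 = 672 B
Efficiency = app / frame = 610 / 672 = 0.907738 = 90.7738% -> 90.77% (2 dp)

672, 90.77


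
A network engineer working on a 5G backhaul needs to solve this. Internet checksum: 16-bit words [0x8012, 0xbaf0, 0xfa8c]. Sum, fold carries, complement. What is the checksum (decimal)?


Given words: [0x8012, 0xbaf0, 0xfa8c]
Step 1: Sum all words
Raw sum = 32786 + 47856 + 64140 = 144782
Step 2: Fold carry: (13710 + 2) = 13712
One's complement = ~13712 & 0xFFFF = 51823

51823


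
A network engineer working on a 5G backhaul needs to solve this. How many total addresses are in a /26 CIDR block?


Given: CIDR prefix /26
Host bits = 32 - 26 = 6
Total addresses = 2^6 = 64

64


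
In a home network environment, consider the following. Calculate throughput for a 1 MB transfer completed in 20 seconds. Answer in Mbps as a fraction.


Given: file = 1 MB, time = 20 s
File in Mb = 1 * 8 = 8 Mb
Throughput = 8 / 20 Mbps
Throughput = 2/5 Mbps

2/5


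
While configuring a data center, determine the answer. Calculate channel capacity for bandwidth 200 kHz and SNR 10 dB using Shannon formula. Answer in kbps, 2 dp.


Given: B = 200 kHz, SNR = 10 dB
SNR linear = 10^(10/10) = 10
1 + SNR = 11
log2(11) = 3.4594316186
C = 200 * 1000 * 3.4594316186 = 691886.3237 bps
C = 691.886324 kbps -> 691.89 kbps (2 dp)

691.89


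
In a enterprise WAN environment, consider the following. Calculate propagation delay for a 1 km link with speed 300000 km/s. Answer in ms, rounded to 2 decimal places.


Given: distance = 1 km, speed = 300000 km/s
Delay = distance / speed = 1 / 300000 seconds
Delay in ms = 1 * 1000 / 300000
Delay = 0.0033 ms
Rounded to 2 dp = 0.00 ms

0.00


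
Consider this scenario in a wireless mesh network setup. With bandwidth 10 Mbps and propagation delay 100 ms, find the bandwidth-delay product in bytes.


Given: bandwidth = 10 Mbps, delay = 100 ms
BDP in bits = 10 * 10^6 * 100 / 1000
BDP in bits = 1000000
BDP in bytes = 1000000 / 8 = 125000

125000


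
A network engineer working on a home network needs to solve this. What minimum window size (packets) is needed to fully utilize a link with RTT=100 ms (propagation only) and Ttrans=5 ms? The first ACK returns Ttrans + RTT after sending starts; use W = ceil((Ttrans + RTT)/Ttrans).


Given: Ttrans = 5 ms, RTT = 100 ms (= 2 * Tprop, Tprop = 50 ms)
Time until first ACK returns = Ttrans + RTT = 5 + 100 = 105 ms
Need W * Ttrans >= Ttrans + RTT  ->  W >= (Ttrans + RTT) / Ttrans
(Ttrans + RTT) / Ttrans = 105 / 5 = 21
W_min = ceil(21) = 21

21


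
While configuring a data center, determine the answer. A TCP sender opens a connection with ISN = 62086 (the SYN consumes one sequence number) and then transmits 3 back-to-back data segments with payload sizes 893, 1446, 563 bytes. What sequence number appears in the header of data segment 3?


The SYN occupies sequence number ISN = 62086, so the first data byte is ISN + 1 = 62087.
SEQ of data segment i = (ISN + 1) + sum of payload sizes of segments 1..i-1.
Segment 1: SEQ = 62087, payload = 893 bytes
Segment 2: SEQ = 62980, payload = 1446 bytes
Segment 3: SEQ = 64426, payload = 563 bytes
SEQ of segment 3 = 62087 + 893 + 1446 = 64426

64426


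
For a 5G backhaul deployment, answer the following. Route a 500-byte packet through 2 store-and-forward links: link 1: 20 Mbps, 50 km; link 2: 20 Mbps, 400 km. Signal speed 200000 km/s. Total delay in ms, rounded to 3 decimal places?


Packet = 500 bytes = 4000 bits. Store-and-forward: sum (t_trans + t_prop) per link.
Link 1: t_trans = 4000/(20*10^6) s = 0.2000 ms; t_prop = 50/200000 s = 0.2500 ms; subtotal = 0.4500 ms
Link 2: t_trans = 4000/(20*10^6) s = 0.2000 ms; t_prop = 400/200000 s = 2.0000 ms; subtotal = 2.2000 ms
End-to-end = 0.4500 + 2.2000 = 2.6500 ms -> 2.650 ms (3 dp)

2.650


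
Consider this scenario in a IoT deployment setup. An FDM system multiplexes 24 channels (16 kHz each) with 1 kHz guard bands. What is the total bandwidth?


Given: 24 channels, 16 kHz each, guard = 1 kHz
Channel bandwidth = 24 * 16 = 384 kHz
Guard bands = 23 gaps * 1 kHz = 23 kHz
Total = 384 + 23 = 407 kHz

407


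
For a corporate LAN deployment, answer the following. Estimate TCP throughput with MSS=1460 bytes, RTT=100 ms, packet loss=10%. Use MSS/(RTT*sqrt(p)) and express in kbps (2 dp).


Given: MSS = 1460 bytes, RTT = 100 ms, loss = 10%
RTT in seconds = 100 / 1000 = 0.1
Loss rate = 10% = 0.1
sqrt(loss) = sqrt(0.1) = 0.316227766017
Throughput (bytes/s) = 1460 / (0.1 * 0.316227766017) = 46169.2538
Throughput (kbps) = 46169.2538 * 8 / 1000 = 369.354031 -> 369.35 kbps (2 dp)

369.35


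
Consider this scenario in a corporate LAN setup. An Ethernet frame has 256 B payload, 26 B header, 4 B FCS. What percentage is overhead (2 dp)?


Given: payload = 256 B, header = 26 B, trailer = 4 B
Overhead bytes = header + trailer = 26 + 4 = 30
Total frame = payload + overhead = 256 + 30 = 286
Overhead % = 30 / 286 * 100 = 10.4895% -> 10.49% (2 dp)

10.49


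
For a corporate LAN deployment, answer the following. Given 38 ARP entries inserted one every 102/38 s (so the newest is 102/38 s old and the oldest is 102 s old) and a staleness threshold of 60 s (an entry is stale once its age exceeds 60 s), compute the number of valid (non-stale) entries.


Ages are k * 102/38 s for k = 1..38 (spacing = 2.6842 s).
Entry k is valid iff k * 102/38 <= 60 iff k <= 38 * 60 / 102 = 22.3529
n_valid = floor(22.3529) = 22
(n_stale = 38 - 22 = 16)

22


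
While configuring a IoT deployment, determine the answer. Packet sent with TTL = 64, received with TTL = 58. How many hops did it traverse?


Given: initial TTL = 64, received TTL = 58
Hops = initial TTL - received TTL
Hops = 64 - 58 = 6

6


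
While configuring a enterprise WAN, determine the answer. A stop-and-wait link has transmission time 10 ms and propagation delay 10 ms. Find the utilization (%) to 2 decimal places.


Given: Ttrans = 10 ms, Tprop = 10 ms
RTT = 2 * Tprop = 2 * 10 = 20 ms
U = Ttrans / (Ttrans + RTT)
U = 10 / (10 + 20)
U = 10 / 30 = 0.333333
U% = 33.33%

33.33


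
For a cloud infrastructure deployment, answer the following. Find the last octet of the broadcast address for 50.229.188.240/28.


Given: IP = 50.229.188.240, prefix = /28
Host bits = 32 - 28 = 4
Network last octet = 240 AND mask = 240
Host part size = 2^4 - 1 = 15
Broadcast last octet = 240 OR 15 = 255

255


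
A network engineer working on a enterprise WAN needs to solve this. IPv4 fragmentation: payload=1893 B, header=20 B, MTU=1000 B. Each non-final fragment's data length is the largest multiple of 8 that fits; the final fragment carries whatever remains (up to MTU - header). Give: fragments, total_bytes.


Max data per non-final fragment = floor((MTU - header)/8)*8 = floor((1000 - 20)/8)*8 = floor(980/8)*8 = 976 B
Final fragment needs no 8-byte alignment: it can carry up to MTU - header = 980 B
Non-final fragments needed = ceil((payload - 980) / 976) = ceil(913/976) = ceil(0.9355) = 1
Number of fragments = 1 + 1 = 2
Fragment sizes (data): 1 * 976 B + 917 B (last, 917 <= 980 OK)
Total bytes sent = payload + n_frags * header = 1893 + 2*20 = 1893 + 40 = 1933 B

2, 1933


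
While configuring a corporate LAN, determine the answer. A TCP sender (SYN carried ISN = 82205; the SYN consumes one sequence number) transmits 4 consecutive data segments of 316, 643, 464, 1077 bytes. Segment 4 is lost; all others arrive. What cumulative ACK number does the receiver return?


SYN uses sequence number 82205; first data byte = ISN + 1 = 82206.
Segment 1: SEQ = 82206, len = 316 B, covers [82206, 82521]
Segment 2: SEQ = 82522, len = 643 B, covers [82522, 83164]
Segment 3: SEQ = 83165, len = 464 B, covers [83165, 83628]
Segment 4: SEQ = 83629, len = 1077 B, covers [83629, 84705] [LOST]
In-order data received: bytes [82206, 83628] (segments 1..3).
Segment 4 missing -> gap begins at byte 83629.
Cumulative ACK = next expected in-order byte = 82206 + 316 + 643 + 464 = 83629

83629


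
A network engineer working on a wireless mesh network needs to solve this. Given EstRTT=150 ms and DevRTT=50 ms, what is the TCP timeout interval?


Given: EstRTT = 150 ms, DevRTT = 50 ms
Timeout = EstRTT + 4 * DevRTT
4 * DevRTT = 4 * 50 = 200
Timeout = 150 + 200 = 350 ms

350


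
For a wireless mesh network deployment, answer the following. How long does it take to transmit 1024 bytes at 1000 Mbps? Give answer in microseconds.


Given: packet = 1024 bytes, bandwidth = 1000 Mbps
Packet in bits = 1024 * 8 = 8192 bits
Bandwidth = 1000 * 10^6 = 1000000000 bps
Time = 8192 / 1000000000 seconds
Time in us = 8192 * 10^6 / 1000000000 = 8.192

8.192


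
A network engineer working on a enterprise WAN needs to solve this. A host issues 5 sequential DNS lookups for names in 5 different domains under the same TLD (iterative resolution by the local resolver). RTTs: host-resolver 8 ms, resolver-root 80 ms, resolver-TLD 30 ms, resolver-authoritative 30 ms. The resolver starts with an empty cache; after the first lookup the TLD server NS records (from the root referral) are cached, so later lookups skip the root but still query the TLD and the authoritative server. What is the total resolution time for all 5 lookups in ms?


Lookup 1 (cold cache): local + root + TLD + auth = 8 + 80 + 30 + 30 = 148 ms
Lookups 2..5 (TLD NS cached -> skip root; new domain -> still ask TLD and auth): local + TLD + auth = 8 + 30 + 30 = 68 ms each
Remaining 4 lookups: 4 * 68 = 272 ms
Total = 148 + 272 = 420 ms

420


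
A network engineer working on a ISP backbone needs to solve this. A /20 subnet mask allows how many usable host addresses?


Given: subnet mask /20
Host bits = 32 - 20 = 12
Total addresses = 2^12 = 4096
Usable hosts = 4096 - 2 (network + broadcast) = 4094

4094


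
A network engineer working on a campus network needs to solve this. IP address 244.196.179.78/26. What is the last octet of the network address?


Given: IP = 244.196.179.78, prefix = /26
Subnet mask = 255.255.255.192
Last octet of IP: 78
Last octet of mask: 192
Network last octet = 78 AND 192 = 64

64


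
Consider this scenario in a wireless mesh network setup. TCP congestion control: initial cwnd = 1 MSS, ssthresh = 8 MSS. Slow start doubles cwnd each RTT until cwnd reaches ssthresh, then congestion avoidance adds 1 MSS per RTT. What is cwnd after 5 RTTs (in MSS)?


RTT 0: cwnd = 1 MSS (initial)
RTT 1: cwnd = 2 MSS (slow start, doubled)
RTT 2: cwnd = 4 MSS (slow start, doubled)
RTT 3: cwnd = 8 MSS (slow start, doubled)
RTT 4: cwnd = 9 MSS (congestion avoidance, +1)
RTT 5: cwnd = 10 MSS (congestion avoidance, +1)

10


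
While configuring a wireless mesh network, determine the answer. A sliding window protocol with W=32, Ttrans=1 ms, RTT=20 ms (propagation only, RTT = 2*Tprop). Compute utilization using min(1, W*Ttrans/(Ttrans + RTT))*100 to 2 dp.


Given: W = 32, Ttrans = 1 ms, RTT = 20 ms (= 2 * Tprop, Tprop = 10 ms)
Cycle time = Ttrans + RTT = 1 + 20 = 21 ms (first packet sent until its ACK returns)
W * Ttrans = 32 * 1 = 32 ms of sending per cycle
W * Ttrans / (Ttrans + RTT) = 32 / 21 = 1.523810
U = min(1, 1.523810) = 1.000000
U% = 100.00%

100.00


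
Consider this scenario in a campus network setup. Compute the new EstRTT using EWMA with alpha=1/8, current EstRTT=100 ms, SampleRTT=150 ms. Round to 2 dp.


Given: EstRTT = 100 ms, SampleRTT = 150 ms, alpha = 1/8
New EstRTT = (1 - alpha) * EstRTT + alpha * SampleRTT
(7/8) * 100 = 87.5
(1/8) * 150 = 18.75
New EstRTT = 87.5 + 18.75 = 106.25 ms -> 106.25 ms (2 dp)

106.25


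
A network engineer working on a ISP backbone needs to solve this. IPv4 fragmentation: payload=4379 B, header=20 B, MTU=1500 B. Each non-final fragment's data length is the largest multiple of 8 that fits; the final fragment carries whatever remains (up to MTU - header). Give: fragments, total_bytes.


Max data per non-final fragment = floor((MTU - header)/8)*8 = floor((1500 - 20)/8)*8 = floor(1480/8)*8 = 1480 B
Final fragment needs no 8-byte alignment: it can carry up to MTU - header = 1480 B
Non-final fragments needed = ceil((payload - 1480) / 1480) = ceil(2899/1480) = ceil(1.9588) = 2
Number of fragments = 2 + 1 = 3
Fragment sizes (data): 2 * 1480 B + 1419 B (last, 1419 <= 1480 OK)
Total bytes sent = payload + n_frags * header = 4379 + 3*20 = 4379 + 60 = 4439 B

3, 4439


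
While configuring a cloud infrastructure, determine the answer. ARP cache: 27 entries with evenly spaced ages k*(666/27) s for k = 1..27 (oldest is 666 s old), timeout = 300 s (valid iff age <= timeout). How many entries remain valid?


Ages are k * 666/27 s for k = 1..27 (spacing = 24.6667 s).
Entry k is valid iff k * 666/27 <= 300 iff k <= 27 * 300 / 666 = 12.1622
n_valid = floor(12.1622) = 12
(n_stale = 27 - 12 = 15)

12


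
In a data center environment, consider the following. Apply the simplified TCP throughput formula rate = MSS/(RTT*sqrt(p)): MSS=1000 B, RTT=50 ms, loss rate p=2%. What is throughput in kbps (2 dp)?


Given: MSS = 1000 bytes, RTT = 50 ms, loss = 2%
RTT in seconds = 50 / 1000 = 0.05
Loss rate = 2% = 0.02
sqrt(loss) = sqrt(0.02) = 0.141421356237
Throughput (bytes/s) = 1000 / (0.05 * 0.141421356237) = 141421.3562
Throughput (kbps) = 141421.3562 * 8 / 1000 = 1131.370850 -> 1131.37 kbps (2 dp)

1131.37


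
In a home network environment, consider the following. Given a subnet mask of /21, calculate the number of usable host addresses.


Given: subnet mask /21
Host bits = 32 - 21 = 11
Total addresses = 2^11 = 2048
Usable hosts = 2048 - 2 (network + broadcast) = 2046

2046


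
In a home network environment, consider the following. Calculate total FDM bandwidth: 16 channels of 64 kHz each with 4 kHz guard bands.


Given: 16 channels, 64 kHz each, guard = 4 kHz
Channel bandwidth = 16 * 64 = 1024 kHz
Guard bands = 15 gaps * 4 kHz = 60 kHz
Total = 1024 + 60 = 1084 kHz

1084


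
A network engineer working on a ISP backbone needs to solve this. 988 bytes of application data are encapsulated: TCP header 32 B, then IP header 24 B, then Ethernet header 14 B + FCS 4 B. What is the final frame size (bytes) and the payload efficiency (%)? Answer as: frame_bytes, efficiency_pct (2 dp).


TCP segment = 988 + 32 = 1020 B
IP packet = 1020 + 24 = 1044 B
Ethernet frame = 1044 + 14 + 4 = 1062 B
Efficiency = app / frame = 988 / 1062 = 0.930320 = 93.0320% -> 93.03% (2 dp)

1062, 93.03


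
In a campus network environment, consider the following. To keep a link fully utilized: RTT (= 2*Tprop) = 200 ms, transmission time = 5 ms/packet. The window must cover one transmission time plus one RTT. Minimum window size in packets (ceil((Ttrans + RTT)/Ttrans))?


Given: Ttrans = 5 ms, RTT = 200 ms (= 2 * Tprop, Tprop = 100 ms)
Time until first ACK returns = Ttrans + RTT = 5 + 200 = 205 ms
Need W * Ttrans >= Ttrans + RTT  ->  W >= (Ttrans + RTT) / Ttrans
(Ttrans + RTT) / Ttrans = 205 / 5 = 41
W_min = ceil(41) = 41

41


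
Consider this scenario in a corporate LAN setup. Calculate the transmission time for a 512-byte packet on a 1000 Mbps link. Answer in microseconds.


Given: packet = 512 bytes, bandwidth = 1000 Mbps
Packet in bits = 512 * 8 = 4096 bits
Bandwidth = 1000 * 10^6 = 1000000000 bps
Time = 4096 / 1000000000 seconds
Time in us = 4096 * 10^6 / 1000000000 = 4.096

4.096


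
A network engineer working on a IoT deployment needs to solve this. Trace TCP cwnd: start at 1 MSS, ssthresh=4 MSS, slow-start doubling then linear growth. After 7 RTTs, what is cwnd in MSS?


RTT 0: cwnd = 1 MSS (initial)
RTT 1: cwnd = 2 MSS (slow start, doubled)
RTT 2: cwnd = 4 MSS (slow start, doubled)
RTT 3: cwnd = 5 MSS (congestion avoidance, +1)
RTT 4: cwnd = 6 MSS (congestion avoidance, +1)
RTT 5: cwnd = 7 MSS (congestion avoidance, +1)
RTT 6: cwnd = 8 MSS (congestion avoidance, +1)
RTT 7: cwnd = 9 MSS (congestion avoidance, +1)

9


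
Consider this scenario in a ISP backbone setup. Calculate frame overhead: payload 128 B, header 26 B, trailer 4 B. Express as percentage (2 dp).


Given: payload = 128 B, header = 26 B, trailer = 4 B
Overhead bytes = header + trailer = 26 + 4 = 30
Total frame = payload + overhead = 128 + 30 = 158
Overhead % = 30 / 158 * 100 = 18.9873% -> 18.99% (2 dp)

18.99


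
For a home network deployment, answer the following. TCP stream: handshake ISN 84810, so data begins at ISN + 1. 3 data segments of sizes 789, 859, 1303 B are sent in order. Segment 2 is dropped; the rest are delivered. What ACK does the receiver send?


SYN uses sequence number 84810; first data byte = ISN + 1 = 84811.
Segment 1: SEQ = 84811, len = 789 B, covers [84811, 85599]
Segment 2: SEQ = 85600, len = 859 B, covers [85600, 86458] [LOST]
Segment 3: SEQ = 86459, len = 1303 B, covers [86459, 87761]
In-order data received: bytes [84811, 85599] (segments 1..1).
Segment 2 missing -> gap begins at byte 85600; later segments buffered out of order.
Cumulative ACK = next expected in-order byte = 84811 + 789 = 85600

85600


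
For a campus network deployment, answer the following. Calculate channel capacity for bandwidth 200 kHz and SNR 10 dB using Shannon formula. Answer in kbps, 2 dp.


Given: B = 200 kHz, SNR = 10 dB
SNR linear = 10^(10/10) = 10
1 + SNR = 11
log2(11) = 3.4594316186
C = 200 * 1000 * 3.4594316186 = 691886.3237 bps
C = 691.886324 kbps -> 691.89 kbps (2 dp)

691.89


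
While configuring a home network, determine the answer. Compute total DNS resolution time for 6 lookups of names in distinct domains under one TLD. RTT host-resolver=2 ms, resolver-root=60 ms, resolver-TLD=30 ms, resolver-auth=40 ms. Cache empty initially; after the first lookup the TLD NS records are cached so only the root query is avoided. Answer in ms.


Lookup 1 (cold cache): local + root + TLD + auth = 2 + 60 + 30 + 40 = 132 ms
Lookups 2..6 (TLD NS cached -> skip root; new domain -> still ask TLD and auth): local + TLD + auth = 2 + 30 + 40 = 72 ms each
Remaining 5 lookups: 5 * 72 = 360 ms
Total = 132 + 360 = 492 ms

492


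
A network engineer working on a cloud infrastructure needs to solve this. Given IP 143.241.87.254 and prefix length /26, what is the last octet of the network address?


Given: IP = 143.241.87.254, prefix = /26
Subnet mask = 255.255.255.192
Last octet of IP: 254
Last octet of mask: 192
Network last octet = 254 AND 192 = 192

192


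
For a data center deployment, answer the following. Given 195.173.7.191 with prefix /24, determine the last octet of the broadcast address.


Given: IP = 195.173.7.191, prefix = /24
Host bits = 32 - 24 = 8
Network last octet = 191 AND mask = 0
Host part size = 2^8 - 1 = 255
Broadcast last octet = 0 OR 255 = 255

255


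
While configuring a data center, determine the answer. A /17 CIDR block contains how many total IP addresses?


Given: CIDR prefix /17
Host bits = 32 - 17 = 15
Total addresses = 2^15 = 32768

32768


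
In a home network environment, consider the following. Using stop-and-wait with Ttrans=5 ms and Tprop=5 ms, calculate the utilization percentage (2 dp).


Given: Ttrans = 5 ms, Tprop = 5 ms
RTT = 2 * Tprop = 2 * 5 = 10 ms
U = Ttrans / (Ttrans + RTT)
U = 5 / (5 + 10)
U = 5 / 15 = 0.333333
U% = 33.33%

33.33


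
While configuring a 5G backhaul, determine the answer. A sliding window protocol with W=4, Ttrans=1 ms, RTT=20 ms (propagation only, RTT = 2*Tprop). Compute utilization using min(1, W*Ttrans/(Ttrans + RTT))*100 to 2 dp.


Given: W = 4, Ttrans = 1 ms, RTT = 20 ms (= 2 * Tprop, Tprop = 10 ms)
Cycle time = Ttrans + RTT = 1 + 20 = 21 ms (first packet sent until its ACK returns)
W * Ttrans = 4 * 1 = 4 ms of sending per cycle
W * Ttrans / (Ttrans + RTT) = 4 / 21 = 0.190476
U = min(1, 0.190476) = 0.190476
U% = 19.05%

19.05


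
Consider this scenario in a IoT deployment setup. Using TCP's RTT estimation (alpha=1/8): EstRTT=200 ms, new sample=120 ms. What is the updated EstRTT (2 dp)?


Given: EstRTT = 200 ms, SampleRTT = 120 ms, alpha = 1/8
New EstRTT = (1 - alpha) * EstRTT + alpha * SampleRTT
(7/8) * 200 = 175
(1/8) * 120 = 15
New EstRTT = 175 + 15 = 190 ms -> 190.00 ms (2 dp)

190.00


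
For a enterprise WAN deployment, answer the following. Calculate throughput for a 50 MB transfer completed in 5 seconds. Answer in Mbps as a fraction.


Given: file = 50 MB, time = 5 s
File in Mb = 50 * 8 = 400 Mb
Throughput = 400 / 5 Mbps
Throughput = 80 Mbps

80


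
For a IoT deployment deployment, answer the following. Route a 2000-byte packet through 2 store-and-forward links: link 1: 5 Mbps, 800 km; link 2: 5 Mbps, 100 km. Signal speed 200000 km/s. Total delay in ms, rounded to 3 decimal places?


Packet = 2000 bytes = 16000 bits. Store-and-forward: sum (t_trans + t_prop) per link.
Link 1: t_trans = 16000/(5*10^6) s = 3.2000 ms; t_prop = 800/200000 s = 4.0000 ms; subtotal = 7.2000 ms
Link 2: t_trans = 16000/(5*10^6) s = 3.2000 ms; t_prop = 100/200000 s = 0.5000 ms; subtotal = 3.7000 ms
End-to-end = 7.2000 + 3.7000 = 10.9000 ms -> 10.900 ms (3 dp)

10.900


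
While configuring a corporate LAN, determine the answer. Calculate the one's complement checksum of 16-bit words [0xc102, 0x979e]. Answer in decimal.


Given words: [0xc102, 0x979e]
Step 1: Sum all words
Raw sum = 49410 + 38814 = 88224
Step 2: Fold carry: (22688 + 1) = 22689
One's complement = ~22689 & 0xFFFF = 42846

42846


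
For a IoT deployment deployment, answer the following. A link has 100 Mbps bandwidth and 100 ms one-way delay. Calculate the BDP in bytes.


Given: bandwidth = 100 Mbps, delay = 100 ms
BDP in bits = 100 * 10^6 * 100 / 1000
BDP in bits = 10000000
BDP in bytes = 10000000 / 8 = 1250000

1250000


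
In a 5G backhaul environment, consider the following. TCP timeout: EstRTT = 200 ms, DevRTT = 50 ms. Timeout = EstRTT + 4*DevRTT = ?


Given: EstRTT = 200 ms, DevRTT = 50 ms
Timeout = EstRTT + 4 * DevRTT
4 * DevRTT = 4 * 50 = 200
Timeout = 200 + 200 = 400 ms

400


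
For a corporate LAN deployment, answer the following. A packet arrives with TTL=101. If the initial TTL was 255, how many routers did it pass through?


Given: initial TTL = 255, received TTL = 101
Hops = initial TTL - received TTL
Hops = 255 - 101 = 154

154


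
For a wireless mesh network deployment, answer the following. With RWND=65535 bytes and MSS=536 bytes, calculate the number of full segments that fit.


Given: RWND = 65535 bytes, MSS = 536 bytes
Full segments = floor(RWND / MSS)
Full segments = floor(65535 / 536)
Full segments = floor(122.2668) = 122

122


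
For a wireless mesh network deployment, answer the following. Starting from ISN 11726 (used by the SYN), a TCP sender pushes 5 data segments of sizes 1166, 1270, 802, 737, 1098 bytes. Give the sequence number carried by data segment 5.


The SYN occupies sequence number ISN = 11726, so the first data byte is ISN + 1 = 11727.
SEQ of data segment i = (ISN + 1) + sum of payload sizes of segments 1..i-1.
Segment 1: SEQ = 11727, payload = 1166 bytes
Segment 2: SEQ = 12893, payload = 1270 bytes
Segment 3: SEQ = 14163, payload = 802 bytes
Segment 4: SEQ = 14965, payload = 737 bytes
Segment 5: SEQ = 15702, payload = 1098 bytes
SEQ of segment 5 = 11727 + 1166 + 1270 + 802 + 737 = 15702

15702


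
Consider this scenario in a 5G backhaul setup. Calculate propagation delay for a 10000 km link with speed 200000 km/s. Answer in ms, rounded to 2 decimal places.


Given: distance = 10000 km, speed = 200000 km/s
Delay = distance / speed = 10000 / 200000 seconds
Delay in ms = 10000 * 1000 / 200000
Delay = 50.0000 ms
Rounded to 2 dp = 50.00 ms

50.00


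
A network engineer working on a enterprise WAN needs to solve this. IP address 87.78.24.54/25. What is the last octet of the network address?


Given: IP = 87.78.24.54, prefix = /25
Subnet mask = 255.255.255.128
Last octet of IP: 54
Last octet of mask: 128
Network last octet = 54 AND 128 = 0

0


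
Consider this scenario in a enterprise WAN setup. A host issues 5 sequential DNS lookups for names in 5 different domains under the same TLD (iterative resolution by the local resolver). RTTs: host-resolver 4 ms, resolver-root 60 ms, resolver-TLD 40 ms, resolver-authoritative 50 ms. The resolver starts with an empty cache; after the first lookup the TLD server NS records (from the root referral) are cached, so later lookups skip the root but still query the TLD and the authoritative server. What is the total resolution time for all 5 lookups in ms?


Lookup 1 (cold cache): local + root + TLD + auth = 4 + 60 + 40 + 50 = 154 ms
Lookups 2..5 (TLD NS cached -> skip root; new domain -> still ask TLD and auth): local + TLD + auth = 4 + 40 + 50 = 94 ms each
Remaining 4 lookups: 4 * 94 = 376 ms
Total = 154 + 376 = 530 ms

530


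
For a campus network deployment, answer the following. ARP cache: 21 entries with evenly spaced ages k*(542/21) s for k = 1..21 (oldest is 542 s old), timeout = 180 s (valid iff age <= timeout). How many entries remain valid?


Ages are k * 542/21 s for k = 1..21 (spacing = 25.8095 s).
Entry k is valid iff k * 542/21 <= 180 iff k <= 21 * 180 / 542 = 6.9742
n_valid = floor(6.9742) = 6
(n_stale = 21 - 6 = 15)

6


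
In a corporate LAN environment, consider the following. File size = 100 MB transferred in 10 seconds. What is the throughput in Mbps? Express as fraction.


Given: file = 100 MB, time = 10 s
File in Mb = 100 * 8 = 800 Mb
Throughput = 800 / 10 Mbps
Throughput = 80 Mbps

80


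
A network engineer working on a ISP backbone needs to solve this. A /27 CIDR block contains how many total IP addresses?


Given: CIDR prefix /27
Host bits = 32 - 27 = 5
Total addresses = 2^5 = 32

32


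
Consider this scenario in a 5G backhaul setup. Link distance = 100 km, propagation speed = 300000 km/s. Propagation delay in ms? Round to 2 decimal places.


Given: distance = 100 km, speed = 300000 km/s
Delay = distance / speed = 100 / 300000 seconds
Delay in ms = 100 * 1000 / 300000
Delay = 0.3333 ms
Rounded to 2 dp = 0.33 ms

0.33


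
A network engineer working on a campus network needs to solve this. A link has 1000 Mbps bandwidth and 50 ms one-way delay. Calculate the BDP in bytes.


Given: bandwidth = 1000 Mbps, delay = 50 ms
BDP in bits = 1000 * 10^6 * 50 / 1000
BDP in bits = 50000000
BDP in bytes = 50000000 / 8 = 6250000

6250000


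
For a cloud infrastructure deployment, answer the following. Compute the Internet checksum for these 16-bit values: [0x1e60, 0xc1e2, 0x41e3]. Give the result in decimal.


Given words: [0x1e60, 0xc1e2, 0x41e3]
Step 1: Sum all words
Raw sum = 7776 + 49634 + 16867 = 74277
Step 2: Fold carry: (8741 + 1) = 8742
One's complement = ~8742 & 0xFFFF = 56793

56793


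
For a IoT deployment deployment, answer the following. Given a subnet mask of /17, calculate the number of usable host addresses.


Given: subnet mask /17
Host bits = 32 - 17 = 15
Total addresses = 2^15 = 32768
Usable hosts = 32768 - 2 (network + broadcast) = 32766

32766


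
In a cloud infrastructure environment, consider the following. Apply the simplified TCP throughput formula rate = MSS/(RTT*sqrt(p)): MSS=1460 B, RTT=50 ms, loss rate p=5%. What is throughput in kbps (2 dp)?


Given: MSS = 1460 bytes, RTT = 50 ms, loss = 5%
RTT in seconds = 50 / 1000 = 0.05
Loss rate = 5% = 0.05
sqrt(loss) = sqrt(0.05) = 0.223606797750
Throughput (bytes/s) = 1460 / (0.05 * 0.223606797750) = 130586.3699
Throughput (kbps) = 130586.3699 * 8 / 1000 = 1044.690959 -> 1044.69 kbps (2 dp)

1044.69


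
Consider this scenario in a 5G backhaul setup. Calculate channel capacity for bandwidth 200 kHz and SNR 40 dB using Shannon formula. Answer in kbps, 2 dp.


Given: B = 200 kHz, SNR = 40 dB
SNR linear = 10^(40/10) = 10000
1 + SNR = 10001
log2(10001) = 13.2878566418
C = 200 * 1000 * 13.2878566418 = 2657571.3284 bps
C = 2657.571328 kbps -> 2657.57 kbps (2 dp)

2657.57


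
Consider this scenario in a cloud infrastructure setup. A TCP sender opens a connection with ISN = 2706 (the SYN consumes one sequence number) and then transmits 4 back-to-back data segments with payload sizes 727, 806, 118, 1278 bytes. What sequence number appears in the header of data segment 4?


The SYN occupies sequence number ISN = 2706, so the first data byte is ISN + 1 = 2707.
SEQ of data segment i = (ISN + 1) + sum of payload sizes of segments 1..i-1.
Segment 1: SEQ = 2707, payload = 727 bytes
Segment 2: SEQ = 3434, payload = 806 bytes
Segment 3: SEQ = 4240, payload = 118 bytes
Segment 4: SEQ = 4358, payload = 1278 bytes
SEQ of segment 4 = 2707 + 727 + 806 + 118 = 4358

4358
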